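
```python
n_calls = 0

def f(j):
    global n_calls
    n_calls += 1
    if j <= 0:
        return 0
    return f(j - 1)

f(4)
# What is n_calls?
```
Call trace:
f(j=4)
  f(j=3)
    f(j=2)
      f(j=1)
        f(j=0)
        -> return 0
      -> return 0
    -> return 0
  -> return 0
-> return 0

n_calls is incremented once per call. f is entered once for each j = 4, 3, 2, 1, 0 (the j <= 0 call returns without recursing), i.e. 4 + 1 calls.
n_calls = 5

Final answer: 5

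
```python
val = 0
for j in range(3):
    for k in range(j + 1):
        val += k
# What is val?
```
Trace:
  val=0
  val=0, j=0, k=0
  val=0, j=1, k=0
  val=1, j=1, k=1
  val=1, j=2, k=0
  val=2, j=2, k=1
  val=4, j=2, k=2

Final answer: 4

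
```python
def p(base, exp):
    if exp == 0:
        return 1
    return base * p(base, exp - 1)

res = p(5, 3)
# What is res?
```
Call trace:
p(base=5, exp=3)
  p(base=5, exp=2)
    p(base=5, exp=1)
      p(base=5, exp=0)
      -> return 1
    -> return 5
  -> return 25
-> return 125

Final answer: 125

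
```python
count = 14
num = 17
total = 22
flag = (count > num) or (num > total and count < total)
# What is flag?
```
Trace:
  count=14
  count=14, num=17
  count=14, num=17, total=22
  count=14, num=17, total=22, flag=False

Final answer: False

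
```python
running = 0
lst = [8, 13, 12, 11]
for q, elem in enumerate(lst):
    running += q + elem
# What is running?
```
Trace:
  running=0
  running=8, q=0, elem=8
  running=22, q=1, elem=13
  running=36, q=2, elem=12
  running=50, q=3, elem=11

Final answer: 50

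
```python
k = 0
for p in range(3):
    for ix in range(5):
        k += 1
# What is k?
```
Trace:
  k=0
  k=1, p=0, ix=0
  k=2, p=0, ix=1
  k=3, p=0, ix=2
  k=4, p=0, ix=3
  k=5, p=0, ix=4
  k=6, p=1, ix=0
  k=7, p=1, ix=1
  k=8, p=1, ix=2
  k=9, p=1, ix=3
  k=10, p=1, ix=4
  k=11, p=2, ix=0
  k=12, p=2, ix=1
  k=13, p=2, ix=2
  k=14, p=2, ix=3
  k=15, p=2, ix=4

Final answer: 15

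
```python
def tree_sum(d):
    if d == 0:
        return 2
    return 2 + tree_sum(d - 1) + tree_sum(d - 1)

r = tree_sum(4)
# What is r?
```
Call trace (a repeated sub-call is expanded the first time; later identical calls just restate its return value):
tree_sum(d=4)
  tree_sum(d=3)
    tree_sum(d=2)
      tree_sum(d=1)
        tree_sum(d=0)
        -> return 2
        tree_sum(d=0)
        -> return 2
      -> return 6
      tree_sum(d=1) -> return 6  (same call as traced above)
    -> return 14
    tree_sum(d=2) -> return 14  (same call as traced above)
  -> return 30
  tree_sum(d=3) -> return 30  (same call as traced above)
-> return 62

Final answer: 62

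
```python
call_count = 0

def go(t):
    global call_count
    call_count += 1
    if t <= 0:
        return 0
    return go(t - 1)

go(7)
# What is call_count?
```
Call trace:
go(t=7)
  go(t=6)
    go(t=5)
      go(t=4)
        go(t=3)
          go(t=2)
            go(t=1)
              go(t=0)
              -> return 0
            -> return 0
          -> return 0
        -> return 0
      -> return 0
    -> return 0
  -> return 0
-> return 0

call_count is incremented once per call. go is entered once for each t = 7, 6, 5, 4, 3, 2, 1, 0 (the t <= 0 call returns without recursing), i.e. 7 + 1 calls.
call_count = 8

Final answer: 8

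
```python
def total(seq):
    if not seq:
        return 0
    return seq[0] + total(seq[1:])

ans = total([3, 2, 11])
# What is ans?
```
Call trace:
total(seq=[3, 2, 11])
  total(seq=[2, 11])
    total(seq=[11])
      total(seq=[])
      -> return 0
    -> return 11
  -> return 13
-> return 16

Final answer: 16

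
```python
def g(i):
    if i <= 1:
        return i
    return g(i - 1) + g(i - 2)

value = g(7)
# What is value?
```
Call trace (a repeated sub-call is expanded the first time; later identical calls just restate its return value):
g(i=7)
  g(i=6)
    g(i=5)
      g(i=4)
        g(i=3)
          g(i=2)
            g(i=1)
            -> return 1
            g(i=0)
            -> return 0
          -> return 1
          g(i=1)
          -> return 1
        -> return 2
        g(i=2) -> return 1  (same call as traced above)
      -> return 3
      g(i=3) -> return 2  (same call as traced above)
    -> return 5
    g(i=4) -> return 3  (same call as traced above)
  -> return 8
  g(i=5) -> return 5  (same call as traced above)
-> return 13

Final answer: 13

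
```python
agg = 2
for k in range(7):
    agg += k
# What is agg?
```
Trace:
  agg=2
  agg=2, k=0
  agg=3, k=1
  agg=5, k=2
  agg=8, k=3
  agg=12, k=4
  agg=17, k=5
  agg=23, k=6

Final answer: 23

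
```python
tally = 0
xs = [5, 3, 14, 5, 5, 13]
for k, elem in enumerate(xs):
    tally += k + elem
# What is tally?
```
Trace:
  tally=0
  tally=5, k=0, elem=5
  tally=9, k=1, elem=3
  tally=25, k=2, elem=14
  tally=33, k=3, elem=5
  tally=42, k=4, elem=5
  tally=60, k=5, elem=13

Final answer: 60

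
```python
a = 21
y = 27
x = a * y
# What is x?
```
Trace:
  a=21
  a=21, y=27
  a=21, y=27, x=567

Final answer: 567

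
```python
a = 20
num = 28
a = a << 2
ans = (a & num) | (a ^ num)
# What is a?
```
Trace:
  a=20
  a=20, num=28
  a=80, num=28
  a=80, num=28, ans=92

Final answer: 80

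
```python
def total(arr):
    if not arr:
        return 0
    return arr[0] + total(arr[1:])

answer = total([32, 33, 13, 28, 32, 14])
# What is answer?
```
Call trace:
total(arr=[32, 33, 13, 28, 32, 14])
  total(arr=[33, 13, 28, 32, 14])
    total(arr=[13, 28, 32, 14])
      total(arr=[28, 32, 14])
        total(arr=[32, 14])
          total(arr=[14])
            total(arr=[])
            -> return 0
          -> return 14
        -> return 46
      -> return 74
    -> return 87
  -> return 120
-> return 152

Final answer: 152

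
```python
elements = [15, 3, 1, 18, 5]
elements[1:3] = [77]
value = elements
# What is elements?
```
Trace:
  elements=[15, 3, 1, 18, 5]
  elements=[15, 77, 18, 5]
  elements=[15, 77, 18, 5], value=[15, 77, 18, 5]

Final answer: [15, 77, 18, 5]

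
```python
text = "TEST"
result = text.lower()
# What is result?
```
Trace:
  text='TEST'
  text='TEST', result='test'

Final answer: 'test'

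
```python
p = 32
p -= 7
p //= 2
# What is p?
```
Trace:
  p=32
  p=25
  p=12

Final answer: 12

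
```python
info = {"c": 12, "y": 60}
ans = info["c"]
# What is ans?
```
Trace:
  info={'c': 12, 'y': 60}
  info={'c': 12, 'y': 60}, ans=12

Final answer: 12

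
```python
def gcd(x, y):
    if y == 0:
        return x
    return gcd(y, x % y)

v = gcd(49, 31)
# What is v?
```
Call trace:
gcd(x=49, y=31)
  gcd(x=31, y=18)
    gcd(x=18, y=13)
      gcd(x=13, y=5)
        gcd(x=5, y=3)
          gcd(x=3, y=2)
            gcd(x=2, y=1)
              gcd(x=1, y=0)
              -> return 1
            -> return 1
          -> return 1
        -> return 1
      -> return 1
    -> return 1
  -> return 1
-> return 1

Final answer: 1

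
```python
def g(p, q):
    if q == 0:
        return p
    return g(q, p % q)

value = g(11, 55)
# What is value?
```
Call trace:
g(p=11, q=55)
  g(p=55, q=11)
    g(p=11, q=0)
    -> return 11
  -> return 11
-> return 11

Final answer: 11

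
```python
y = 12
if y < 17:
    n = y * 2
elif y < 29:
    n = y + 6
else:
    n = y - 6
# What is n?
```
Trace:
  y=12
  y=12, n=24

Final answer: 24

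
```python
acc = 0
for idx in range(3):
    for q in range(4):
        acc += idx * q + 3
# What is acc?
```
Trace:
  acc=0
  acc=3, idx=0, q=0
  acc=6, idx=0, q=1
  acc=9, idx=0, q=2
  acc=12, idx=0, q=3
  acc=15, idx=1, q=0
  acc=19, idx=1, q=1
  acc=24, idx=1, q=2
  acc=30, idx=1, q=3
  acc=33, idx=2, q=0
  acc=38, idx=2, q=1
  acc=45, idx=2, q=2
  acc=54, idx=2, q=3

Final answer: 54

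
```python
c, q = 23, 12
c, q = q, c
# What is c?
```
Trace:
  c=23, q=12
  c=12, q=23

Final answer: 12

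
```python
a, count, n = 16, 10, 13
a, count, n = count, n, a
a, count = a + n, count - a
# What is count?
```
Trace:
  a=16, count=10, n=13
  a=10, count=13, n=16
  a=26, count=3, n=16

Final answer: 3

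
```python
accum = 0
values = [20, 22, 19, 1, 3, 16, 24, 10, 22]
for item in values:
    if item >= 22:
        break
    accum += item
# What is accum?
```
Trace:
  accum=0
  accum=20, item=20
  accum=20, item=22

Final answer: 20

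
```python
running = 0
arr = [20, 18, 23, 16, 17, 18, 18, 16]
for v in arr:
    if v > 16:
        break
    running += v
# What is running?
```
Trace:
  running=0
  running=0, v=20

Final answer: 0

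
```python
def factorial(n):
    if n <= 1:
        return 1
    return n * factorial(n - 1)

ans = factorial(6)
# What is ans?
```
Call trace:
factorial(n=6)
  factorial(n=5)
    factorial(n=4)
      factorial(n=3)
        factorial(n=2)
          factorial(n=1)
          -> return 1
        -> return 2
      -> return 6
    -> return 24
  -> return 120
-> return 720

Final answer: 720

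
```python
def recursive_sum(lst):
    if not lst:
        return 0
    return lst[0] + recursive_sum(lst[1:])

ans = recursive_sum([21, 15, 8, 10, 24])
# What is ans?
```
Call trace:
recursive_sum(lst=[21, 15, 8, 10, 24])
  recursive_sum(lst=[15, 8, 10, 24])
    recursive_sum(lst=[8, 10, 24])
      recursive_sum(lst=[10, 24])
        recursive_sum(lst=[24])
          recursive_sum(lst=[])
          -> return 0
        -> return 24
      -> return 34
    -> return 42
  -> return 57
-> return 78

Final answer: 78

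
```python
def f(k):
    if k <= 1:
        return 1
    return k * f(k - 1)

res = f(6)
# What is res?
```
Call trace:
f(k=6)
  f(k=5)
    f(k=4)
      f(k=3)
        f(k=2)
          f(k=1)
          -> return 1
        -> return 2
      -> return 6
    -> return 24
  -> return 120
-> return 720

Final answer: 720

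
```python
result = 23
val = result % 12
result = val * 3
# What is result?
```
Trace:
  result=23
  result=23, val=11
  result=33, val=11

Final answer: 33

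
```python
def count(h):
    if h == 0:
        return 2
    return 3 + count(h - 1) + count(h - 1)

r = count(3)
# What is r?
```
Call trace (a repeated sub-call is expanded the first time; later identical calls just restate its return value):
count(h=3)
  count(h=2)
    count(h=1)
      count(h=0)
      -> return 2
      count(h=0)
      -> return 2
    -> return 7
    count(h=1) -> return 7  (same call as traced above)
  -> return 17
  count(h=2) -> return 17  (same call as traced above)
-> return 37

Final answer: 37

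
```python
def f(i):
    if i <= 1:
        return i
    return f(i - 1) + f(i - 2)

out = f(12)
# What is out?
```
Call trace (a repeated sub-call is expanded the first time; later identical calls just restate its return value):
f(i=12)
  f(i=11)
    f(i=10)
      f(i=9)
        f(i=8)
          f(i=7)
            f(i=6)
              f(i=5)
                f(i=4)
                  f(i=3)
                    f(i=2)
                      f(i=1)
                      -> return 1
                      f(i=0)
                      -> return 0
                    -> return 1
                    f(i=1)
                    -> return 1
                  -> return 2
                  f(i=2) -> return 1  (same call as traced above)
                -> return 3
                f(i=3) -> return 2  (same call as traced above)
              -> return 5
              f(i=4) -> return 3  (same call as traced above)
            -> return 8
            f(i=5) -> return 5  (same call as traced above)
          -> return 13
          f(i=6) -> return 8  (same call as traced above)
        -> return 21
        f(i=7) -> return 13  (same call as traced above)
      -> return 34
      f(i=8) -> return 21  (same call as traced above)
    -> return 55
    f(i=9) -> return 34  (same call as traced above)
  -> return 89
  f(i=10) -> return 55  (same call as traced above)
-> return 144

Final answer: 144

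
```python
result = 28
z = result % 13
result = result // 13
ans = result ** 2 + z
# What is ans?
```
Trace:
  result=28
  result=28, z=2
  result=2, z=2
  result=2, z=2, ans=6

Final answer: 6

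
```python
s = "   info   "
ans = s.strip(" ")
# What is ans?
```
Trace:
  s='   info   '
  s='   info   ', ans='info'

Final answer: 'info'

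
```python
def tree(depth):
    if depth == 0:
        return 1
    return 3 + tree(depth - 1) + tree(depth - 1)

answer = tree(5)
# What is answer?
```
Call trace (a repeated sub-call is expanded the first time; later identical calls just restate its return value):
tree(depth=5)
  tree(depth=4)
    tree(depth=3)
      tree(depth=2)
        tree(depth=1)
          tree(depth=0)
          -> return 1
          tree(depth=0)
          -> return 1
        -> return 5
        tree(depth=1) -> return 5  (same call as traced above)
      -> return 13
      tree(depth=2) -> return 13  (same call as traced above)
    -> return 29
    tree(depth=3) -> return 29  (same call as traced above)
  -> return 61
  tree(depth=4) -> return 61  (same call as traced above)
-> return 125

Final answer: 125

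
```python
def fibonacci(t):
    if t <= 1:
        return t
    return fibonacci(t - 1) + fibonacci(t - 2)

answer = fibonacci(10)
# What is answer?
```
Call trace (a repeated sub-call is expanded the first time; later identical calls just restate its return value):
fibonacci(t=10)
  fibonacci(t=9)
    fibonacci(t=8)
      fibonacci(t=7)
        fibonacci(t=6)
          fibonacci(t=5)
            fibonacci(t=4)
              fibonacci(t=3)
                fibonacci(t=2)
                  fibonacci(t=1)
                  -> return 1
                  fibonacci(t=0)
                  -> return 0
                -> return 1
                fibonacci(t=1)
                -> return 1
              -> return 2
              fibonacci(t=2) -> return 1  (same call as traced above)
            -> return 3
            fibonacci(t=3) -> return 2  (same call as traced above)
          -> return 5
          fibonacci(t=4) -> return 3  (same call as traced above)
        -> return 8
        fibonacci(t=5) -> return 5  (same call as traced above)
      -> return 13
      fibonacci(t=6) -> return 8  (same call as traced above)
    -> return 21
    fibonacci(t=7) -> return 13  (same call as traced above)
  -> return 34
  fibonacci(t=8) -> return 21  (same call as traced above)
-> return 55

Final answer: 55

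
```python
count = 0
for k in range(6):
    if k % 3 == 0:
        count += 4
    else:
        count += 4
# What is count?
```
Trace:
  count=0
  count=4, k=0
  count=8, k=1
  count=12, k=2
  count=16, k=3
  count=20, k=4
  count=24, k=5

Final answer: 24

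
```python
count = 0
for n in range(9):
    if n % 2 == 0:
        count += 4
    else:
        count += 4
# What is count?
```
Trace:
  count=0
  count=4, n=0
  count=8, n=1
  count=12, n=2
  count=16, n=3
  count=20, n=4
  count=24, n=5
  count=28, n=6
  count=32, n=7
  count=36, n=8

Final answer: 36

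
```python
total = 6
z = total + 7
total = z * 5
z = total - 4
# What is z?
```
Trace:
  total=6
  total=6, z=13
  total=65, z=13
  total=65, z=61

Final answer: 61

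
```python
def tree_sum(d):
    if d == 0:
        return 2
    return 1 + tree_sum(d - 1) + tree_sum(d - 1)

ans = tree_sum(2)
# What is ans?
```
Call trace (a repeated sub-call is expanded the first time; later identical calls just restate its return value):
tree_sum(d=2)
  tree_sum(d=1)
    tree_sum(d=0)
    -> return 2
    tree_sum(d=0)
    -> return 2
  -> return 5
  tree_sum(d=1) -> return 5  (same call as traced above)
-> return 11

Final answer: 11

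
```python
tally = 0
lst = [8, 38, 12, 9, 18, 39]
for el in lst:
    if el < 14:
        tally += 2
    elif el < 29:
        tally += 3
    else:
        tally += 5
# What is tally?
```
Trace:
  tally=0
  tally=2, el=8
  tally=7, el=38
  tally=9, el=12
  tally=11, el=9
  tally=14, el=18
  tally=19, el=39

Final answer: 19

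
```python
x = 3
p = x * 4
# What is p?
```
Trace:
  x=3
  x=3, p=12

Final answer: 12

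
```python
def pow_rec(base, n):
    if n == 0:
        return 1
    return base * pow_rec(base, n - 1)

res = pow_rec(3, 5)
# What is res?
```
Call trace:
pow_rec(base=3, n=5)
  pow_rec(base=3, n=4)
    pow_rec(base=3, n=3)
      pow_rec(base=3, n=2)
        pow_rec(base=3, n=1)
          pow_rec(base=3, n=0)
          -> return 1
        -> return 3
      -> return 9
    -> return 27
  -> return 81
-> return 243

Final answer: 243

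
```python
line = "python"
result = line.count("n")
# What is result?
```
Trace:
  line='python'
  line='python', result=1

Final answer: 1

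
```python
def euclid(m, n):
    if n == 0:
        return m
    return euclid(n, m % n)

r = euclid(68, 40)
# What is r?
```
Call trace:
euclid(m=68, n=40)
  euclid(m=40, n=28)
    euclid(m=28, n=12)
      euclid(m=12, n=4)
        euclid(m=4, n=0)
        -> return 4
      -> return 4
    -> return 4
  -> return 4
-> return 4

Final answer: 4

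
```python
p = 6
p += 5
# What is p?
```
Trace:
  p=6
  p=11

Final answer: 11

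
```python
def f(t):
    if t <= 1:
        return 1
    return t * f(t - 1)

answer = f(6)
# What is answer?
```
Call trace:
f(t=6)
  f(t=5)
    f(t=4)
      f(t=3)
        f(t=2)
          f(t=1)
          -> return 1
        -> return 2
      -> return 6
    -> return 24
  -> return 120
-> return 720

Final answer: 720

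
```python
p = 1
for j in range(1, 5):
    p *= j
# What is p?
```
Trace:
  p=1
  p=1, j=1
  p=2, j=2
  p=6, j=3
  p=24, j=4

Final answer: 24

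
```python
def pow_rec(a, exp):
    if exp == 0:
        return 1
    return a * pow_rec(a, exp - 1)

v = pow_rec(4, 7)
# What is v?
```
Call trace:
pow_rec(a=4, exp=7)
  pow_rec(a=4, exp=6)
    pow_rec(a=4, exp=5)
      pow_rec(a=4, exp=4)
        pow_rec(a=4, exp=3)
          pow_rec(a=4, exp=2)
            pow_rec(a=4, exp=1)
              pow_rec(a=4, exp=0)
              -> return 1
            -> return 4
          -> return 16
        -> return 64
      -> return 256
    -> return 1024
  -> return 4096
-> return 16384

Final answer: 16384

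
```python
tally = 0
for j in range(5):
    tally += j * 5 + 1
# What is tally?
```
Trace:
  tally=0
  tally=1, j=0
  tally=7, j=1
  tally=18, j=2
  tally=34, j=3
  tally=55, j=4

Final answer: 55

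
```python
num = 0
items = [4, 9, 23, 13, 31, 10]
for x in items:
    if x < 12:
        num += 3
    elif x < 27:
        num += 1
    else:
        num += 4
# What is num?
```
Trace:
  num=0
  num=3, x=4
  num=6, x=9
  num=7, x=23
  num=8, x=13
  num=12, x=31
  num=15, x=10

Final answer: 15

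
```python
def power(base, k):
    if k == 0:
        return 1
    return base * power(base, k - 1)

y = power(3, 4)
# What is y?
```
Call trace:
power(base=3, k=4)
  power(base=3, k=3)
    power(base=3, k=2)
      power(base=3, k=1)
        power(base=3, k=0)
        -> return 1
      -> return 3
    -> return 9
  -> return 27
-> return 81

Final answer: 81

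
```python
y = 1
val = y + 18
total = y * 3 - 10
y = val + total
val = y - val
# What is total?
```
Trace:
  y=1
  y=1, val=19
  y=1, val=19, total=-7
  y=12, val=19, total=-7
  y=12, val=-7, total=-7

Final answer: -7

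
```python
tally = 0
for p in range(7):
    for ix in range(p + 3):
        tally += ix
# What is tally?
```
Trace:
  tally=0
  tally=0, p=0, ix=0
  tally=1, p=0, ix=1
  tally=3, p=0, ix=2
  tally=3, p=1, ix=0
  tally=4, p=1, ix=1
  tally=6, p=1, ix=2
  tally=9, p=1, ix=3
  tally=9, p=2, ix=0
  tally=10, p=2, ix=1
  tally=12, p=2, ix=2
  tally=15, p=2, ix=3
  tally=19, p=2, ix=4
  tally=19, p=3, ix=0
  tally=20, p=3, ix=1
  tally=22, p=3, ix=2
  tally=25, p=3, ix=3
  tally=29, p=3, ix=4
  tally=34, p=3, ix=5
  tally=34, p=4, ix=0
  tally=35, p=4, ix=1
  tally=37, p=4, ix=2
  tally=40, p=4, ix=3
  tally=44, p=4, ix=4
  tally=49, p=4, ix=5
  tally=55, p=4, ix=6
  tally=55, p=5, ix=0
  tally=56, p=5, ix=1
  tally=58, p=5, ix=2
  tally=61, p=5, ix=3
  tally=65, p=5, ix=4
  tally=70, p=5, ix=5
  tally=76, p=5, ix=6
  tally=83, p=5, ix=7
  tally=83, p=6, ix=0
  tally=84, p=6, ix=1
  tally=86, p=6, ix=2
  tally=89, p=6, ix=3
  tally=93, p=6, ix=4
  tally=98, p=6, ix=5
  tally=104, p=6, ix=6
  tally=111, p=6, ix=7
  tally=119, p=6, ix=8

Final answer: 119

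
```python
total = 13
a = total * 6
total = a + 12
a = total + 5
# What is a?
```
Trace:
  total=13
  total=13, a=78
  total=90, a=78
  total=90, a=95

Final answer: 95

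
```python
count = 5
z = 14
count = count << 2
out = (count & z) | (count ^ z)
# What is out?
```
Trace:
  count=5
  count=5, z=14
  count=20, z=14
  count=20, z=14, out=30

Final answer: 30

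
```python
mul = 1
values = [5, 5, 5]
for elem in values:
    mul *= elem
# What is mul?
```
Trace:
  mul=1
  mul=5, elem=5
  mul=25, elem=5
  mul=125, elem=5

Final answer: 125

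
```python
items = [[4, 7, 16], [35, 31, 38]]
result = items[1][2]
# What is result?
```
Trace:
  items=[[4, 7, 16], [35, 31, 38]]
  items=[[4, 7, 16], [35, 31, 38]], result=38

Final answer: 38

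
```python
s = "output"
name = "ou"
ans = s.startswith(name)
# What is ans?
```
Trace:
  s='output'
  s='output', name='ou'
  s='output', name='ou', ans=True

Final answer: True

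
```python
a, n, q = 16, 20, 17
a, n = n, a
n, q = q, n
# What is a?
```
Trace:
  a=16, n=20, q=17
  a=20, n=16, q=17
  a=20, n=17, q=16

Final answer: 20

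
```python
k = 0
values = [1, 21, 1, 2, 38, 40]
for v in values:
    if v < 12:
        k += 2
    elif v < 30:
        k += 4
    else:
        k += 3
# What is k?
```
Trace:
  k=0
  k=2, v=1
  k=6, v=21
  k=8, v=1
  k=10, v=2
  k=13, v=38
  k=16, v=40

Final answer: 16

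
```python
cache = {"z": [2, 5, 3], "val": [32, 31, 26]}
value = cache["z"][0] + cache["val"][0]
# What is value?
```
Trace:
  cache={'z': [2, 5, 3], 'val': [32, 31, 26]}
  cache={'z': [2, 5, 3], 'val': [32, 31, 26]}, value=34

Final answer: 34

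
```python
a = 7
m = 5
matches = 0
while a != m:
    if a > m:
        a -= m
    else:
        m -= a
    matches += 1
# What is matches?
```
Trace:
  a=7
  a=7, m=5
  a=7, m=5, matches=0
  a=2, m=5, matches=1
  a=2, m=3, matches=2
  a=2, m=1, matches=3
  a=1, m=1, matches=4

Final answer: 4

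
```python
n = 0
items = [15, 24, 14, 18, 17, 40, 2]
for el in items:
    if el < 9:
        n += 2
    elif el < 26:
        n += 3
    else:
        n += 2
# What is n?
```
Trace:
  n=0
  n=3, el=15
  n=6, el=24
  n=9, el=14
  n=12, el=18
  n=15, el=17
  n=17, el=40
  n=19, el=2

Final answer: 19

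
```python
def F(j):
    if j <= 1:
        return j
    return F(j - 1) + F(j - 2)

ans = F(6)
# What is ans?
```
Call trace (a repeated sub-call is expanded the first time; later identical calls just restate its return value):
F(j=6)
  F(j=5)
    F(j=4)
      F(j=3)
        F(j=2)
          F(j=1)
          -> return 1
          F(j=0)
          -> return 0
        -> return 1
        F(j=1)
        -> return 1
      -> return 2
      F(j=2) -> return 1  (same call as traced above)
    -> return 3
    F(j=3) -> return 2  (same call as traced above)
  -> return 5
  F(j=4) -> return 3  (same call as traced above)
-> return 8

Final answer: 8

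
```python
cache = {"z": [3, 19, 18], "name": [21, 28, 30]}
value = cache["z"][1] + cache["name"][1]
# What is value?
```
Trace:
  cache={'z': [3, 19, 18], 'name': [21, 28, 30]}
  cache={'z': [3, 19, 18], 'name': [21, 28, 30]}, value=47

Final answer: 47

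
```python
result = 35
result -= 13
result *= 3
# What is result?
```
Trace:
  result=35
  result=22
  result=66

Final answer: 66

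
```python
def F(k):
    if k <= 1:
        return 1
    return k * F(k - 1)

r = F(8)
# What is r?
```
Call trace:
F(k=8)
  F(k=7)
    F(k=6)
      F(k=5)
        F(k=4)
          F(k=3)
            F(k=2)
              F(k=1)
              -> return 1
            -> return 2
          -> return 6
        -> return 24
      -> return 120
    -> return 720
  -> return 5040
-> return 40320

Final answer: 40320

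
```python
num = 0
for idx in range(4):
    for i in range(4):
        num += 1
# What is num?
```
Trace:
  num=0
  num=1, idx=0, i=0
  num=2, idx=0, i=1
  num=3, idx=0, i=2
  num=4, idx=0, i=3
  num=5, idx=1, i=0
  num=6, idx=1, i=1
  num=7, idx=1, i=2
  num=8, idx=1, i=3
  num=9, idx=2, i=0
  num=10, idx=2, i=1
  num=11, idx=2, i=2
  num=12, idx=2, i=3
  num=13, idx=3, i=0
  num=14, idx=3, i=1
  num=15, idx=3, i=2
  num=16, idx=3, i=3

Final answer: 16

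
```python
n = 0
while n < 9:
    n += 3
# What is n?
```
Trace:
  n=0
  n=3
  n=6
  n=9

Final answer: 9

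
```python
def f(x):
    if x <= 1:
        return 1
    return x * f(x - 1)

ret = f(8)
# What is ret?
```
Call trace:
f(x=8)
  f(x=7)
    f(x=6)
      f(x=5)
        f(x=4)
          f(x=3)
            f(x=2)
              f(x=1)
              -> return 1
            -> return 2
          -> return 6
        -> return 24
      -> return 120
    -> return 720
  -> return 5040
-> return 40320

Final answer: 40320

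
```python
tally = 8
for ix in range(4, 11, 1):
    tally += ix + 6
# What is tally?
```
Trace:
  tally=8
  tally=18, ix=4
  tally=29, ix=5
  tally=41, ix=6
  tally=54, ix=7
  tally=68, ix=8
  tally=83, ix=9
  tally=99, ix=10

Final answer: 99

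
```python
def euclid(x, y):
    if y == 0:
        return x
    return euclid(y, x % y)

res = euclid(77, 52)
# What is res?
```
Call trace:
euclid(x=77, y=52)
  euclid(x=52, y=25)
    euclid(x=25, y=2)
      euclid(x=2, y=1)
        euclid(x=1, y=0)
        -> return 1
      -> return 1
    -> return 1
  -> return 1
-> return 1

Final answer: 1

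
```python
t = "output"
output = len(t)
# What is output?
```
Trace:
  t='output'
  t='output', output=6

Final answer: 6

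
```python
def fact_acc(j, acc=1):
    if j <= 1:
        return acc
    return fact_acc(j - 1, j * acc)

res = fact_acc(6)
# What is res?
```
Call trace:
fact_acc(j=6, acc=1)
  fact_acc(j=5, acc=6)
    fact_acc(j=4, acc=30)
      fact_acc(j=3, acc=120)
        fact_acc(j=2, acc=360)
          fact_acc(j=1, acc=720)
          -> return 720
        -> return 720
      -> return 720
    -> return 720
  -> return 720
-> return 720

Final answer: 720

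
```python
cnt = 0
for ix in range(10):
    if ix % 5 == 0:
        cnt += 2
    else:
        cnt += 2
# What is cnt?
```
Trace:
  cnt=0
  cnt=2, ix=0
  cnt=4, ix=1
  cnt=6, ix=2
  cnt=8, ix=3
  cnt=10, ix=4
  cnt=12, ix=5
  cnt=14, ix=6
  cnt=16, ix=7
  cnt=18, ix=8
  cnt=20, ix=9

Final answer: 20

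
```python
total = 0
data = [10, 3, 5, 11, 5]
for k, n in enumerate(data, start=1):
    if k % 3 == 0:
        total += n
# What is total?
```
Trace:
  total=0
  total=0, k=1, n=10
  total=0, k=2, n=3
  total=5, k=3, n=5
  total=5, k=4, n=11
  total=5, k=5, n=5

Final answer: 5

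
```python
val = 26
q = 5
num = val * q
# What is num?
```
Trace:
  val=26
  val=26, q=5
  val=26, q=5, num=130

Final answer: 130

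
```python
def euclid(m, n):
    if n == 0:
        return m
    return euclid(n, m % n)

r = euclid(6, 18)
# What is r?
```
Call trace:
euclid(m=6, n=18)
  euclid(m=18, n=6)
    euclid(m=6, n=0)
    -> return 6
  -> return 6
-> return 6

Final answer: 6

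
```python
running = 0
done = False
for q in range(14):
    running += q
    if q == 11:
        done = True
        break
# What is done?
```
Trace:
  running=0
  running=0, done=False
  running=0, done=False, q=0
  running=1, done=False, q=1
  running=3, done=False, q=2
  running=6, done=False, q=3
  running=10, done=False, q=4
  running=15, done=False, q=5
  running=21, done=False, q=6
  running=28, done=False, q=7
  running=36, done=False, q=8
  running=45, done=False, q=9
  running=55, done=False, q=10
  running=66, done=True, q=11

Final answer: True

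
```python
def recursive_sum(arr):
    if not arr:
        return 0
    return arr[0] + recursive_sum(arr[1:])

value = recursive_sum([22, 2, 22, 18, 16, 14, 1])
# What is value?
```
Call trace:
recursive_sum(arr=[22, 2, 22, 18, 16, 14, 1])
  recursive_sum(arr=[2, 22, 18, 16, 14, 1])
    recursive_sum(arr=[22, 18, 16, 14, 1])
      recursive_sum(arr=[18, 16, 14, 1])
        recursive_sum(arr=[16, 14, 1])
          recursive_sum(arr=[14, 1])
            recursive_sum(arr=[1])
              recursive_sum(arr=[])
              -> return 0
            -> return 1
          -> return 15
        -> return 31
      -> return 49
    -> return 71
  -> return 73
-> return 95

Final answer: 95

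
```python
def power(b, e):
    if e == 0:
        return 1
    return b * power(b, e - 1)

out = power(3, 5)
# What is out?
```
Call trace:
power(b=3, e=5)
  power(b=3, e=4)
    power(b=3, e=3)
      power(b=3, e=2)
        power(b=3, e=1)
          power(b=3, e=0)
          -> return 1
        -> return 3
      -> return 9
    -> return 27
  -> return 81
-> return 243

Final answer: 243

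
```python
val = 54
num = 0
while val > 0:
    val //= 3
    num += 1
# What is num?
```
Trace:
  val=54
  val=54, num=0
  val=18, num=1
  val=6, num=2
  val=2, num=3
  val=0, num=4

Final answer: 4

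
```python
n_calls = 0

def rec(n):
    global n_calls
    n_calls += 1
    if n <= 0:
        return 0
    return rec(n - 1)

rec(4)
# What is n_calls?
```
Call trace:
rec(n=4)
  rec(n=3)
    rec(n=2)
      rec(n=1)
        rec(n=0)
        -> return 0
      -> return 0
    -> return 0
  -> return 0
-> return 0

n_calls is incremented once per call. rec is entered once for each n = 4, 3, 2, 1, 0 (the n <= 0 call returns without recursing), i.e. 4 + 1 calls.
n_calls = 5

Final answer: 5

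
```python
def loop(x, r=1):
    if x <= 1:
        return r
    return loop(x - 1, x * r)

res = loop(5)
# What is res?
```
Call trace:
loop(x=5, r=1)
  loop(x=4, r=5)
    loop(x=3, r=20)
      loop(x=2, r=60)
        loop(x=1, r=120)
        -> return 120
      -> return 120
    -> return 120
  -> return 120
-> return 120

Final answer: 120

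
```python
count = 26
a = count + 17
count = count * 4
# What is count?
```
Trace:
  count=26
  count=26, a=43
  count=104, a=43

Final answer: 104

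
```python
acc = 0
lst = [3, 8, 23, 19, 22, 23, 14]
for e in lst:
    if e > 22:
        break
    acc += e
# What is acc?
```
Trace:
  acc=0
  acc=3, e=3
  acc=11, e=8
  acc=11, e=23

Final answer: 11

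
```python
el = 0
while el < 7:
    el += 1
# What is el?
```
Trace:
  el=0
  el=1
  el=2
  el=3
  el=4
  el=5
  el=6
  el=7

Final answer: 7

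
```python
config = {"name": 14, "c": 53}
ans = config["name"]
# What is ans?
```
Trace:
  config={'name': 14, 'c': 53}
  config={'name': 14, 'c': 53}, ans=14

Final answer: 14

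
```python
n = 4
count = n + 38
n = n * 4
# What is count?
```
Trace:
  n=4
  n=4, count=42
  n=16, count=42

Final answer: 42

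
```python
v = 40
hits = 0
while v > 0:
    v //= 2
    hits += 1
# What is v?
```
Trace:
  v=40
  v=40, hits=0
  v=20, hits=1
  v=10, hits=2
  v=5, hits=3
  v=2, hits=4
  v=1, hits=5
  v=0, hits=6

Final answer: 0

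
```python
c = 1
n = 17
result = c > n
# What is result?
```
Trace:
  c=1
  c=1, n=17
  c=1, n=17, result=False

Final answer: False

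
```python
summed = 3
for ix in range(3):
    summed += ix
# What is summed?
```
Trace:
  summed=3
  summed=3, ix=0
  summed=4, ix=1
  summed=6, ix=2

Final answer: 6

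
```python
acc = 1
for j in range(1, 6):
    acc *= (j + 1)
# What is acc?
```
Trace:
  acc=1
  acc=2, j=1
  acc=6, j=2
  acc=24, j=3
  acc=120, j=4
  acc=720, j=5

Final answer: 720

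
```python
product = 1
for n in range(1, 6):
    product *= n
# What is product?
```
Trace:
  product=1
  product=1, n=1
  product=2, n=2
  product=6, n=3
  product=24, n=4
  product=120, n=5

Final answer: 120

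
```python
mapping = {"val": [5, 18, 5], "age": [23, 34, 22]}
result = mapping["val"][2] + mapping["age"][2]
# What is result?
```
Trace:
  mapping={'val': [5, 18, 5], 'age': [23, 34, 22]}
  mapping={'val': [5, 18, 5], 'age': [23, 34, 22]}, result=27

Final answer: 27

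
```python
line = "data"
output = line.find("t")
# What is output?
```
Trace:
  line='data'
  line='data', output=2

Final answer: 2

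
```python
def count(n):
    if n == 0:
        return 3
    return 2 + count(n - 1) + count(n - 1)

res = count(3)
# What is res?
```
Call trace (a repeated sub-call is expanded the first time; later identical calls just restate its return value):
count(n=3)
  count(n=2)
    count(n=1)
      count(n=0)
      -> return 3
      count(n=0)
      -> return 3
    -> return 8
    count(n=1) -> return 8  (same call as traced above)
  -> return 18
  count(n=2) -> return 18  (same call as traced above)
-> return 38

Final answer: 38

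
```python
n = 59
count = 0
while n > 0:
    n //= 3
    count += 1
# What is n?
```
Trace:
  n=59
  n=59, count=0
  n=19, count=1
  n=6, count=2
  n=2, count=3
  n=0, count=4

Final answer: 0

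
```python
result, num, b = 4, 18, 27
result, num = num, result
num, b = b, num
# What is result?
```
Trace:
  result=4, num=18, b=27
  result=18, num=4, b=27
  result=18, num=27, b=4

Final answer: 18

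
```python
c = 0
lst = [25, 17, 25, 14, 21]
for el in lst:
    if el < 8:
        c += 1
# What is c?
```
Trace:
  c=0
  c=0, el=25
  c=0, el=17
  c=0, el=25
  c=0, el=14
  c=0, el=21

Final answer: 0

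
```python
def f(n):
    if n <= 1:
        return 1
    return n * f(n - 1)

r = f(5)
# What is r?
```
Call trace:
f(n=5)
  f(n=4)
    f(n=3)
      f(n=2)
        f(n=1)
        -> return 1
      -> return 2
    -> return 6
  -> return 24
-> return 120

Final answer: 120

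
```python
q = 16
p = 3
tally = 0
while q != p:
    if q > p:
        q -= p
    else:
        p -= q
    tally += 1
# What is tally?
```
Trace:
  q=16
  q=16, p=3
  q=16, p=3, tally=0
  q=13, p=3, tally=1
  q=10, p=3, tally=2
  q=7, p=3, tally=3
  q=4, p=3, tally=4
  q=1, p=3, tally=5
  q=1, p=2, tally=6
  q=1, p=1, tally=7

Final answer: 7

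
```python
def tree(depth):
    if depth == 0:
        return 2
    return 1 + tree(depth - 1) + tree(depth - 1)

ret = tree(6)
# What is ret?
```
Call trace (a repeated sub-call is expanded the first time; later identical calls just restate its return value):
tree(depth=6)
  tree(depth=5)
    tree(depth=4)
      tree(depth=3)
        tree(depth=2)
          tree(depth=1)
            tree(depth=0)
            -> return 2
            tree(depth=0)
            -> return 2
          -> return 5
          tree(depth=1) -> return 5  (same call as traced above)
        -> return 11
        tree(depth=2) -> return 11  (same call as traced above)
      -> return 23
      tree(depth=3) -> return 23  (same call as traced above)
    -> return 47
    tree(depth=4) -> return 47  (same call as traced above)
  -> return 95
  tree(depth=5) -> return 95  (same call as traced above)
-> return 191

Final answer: 191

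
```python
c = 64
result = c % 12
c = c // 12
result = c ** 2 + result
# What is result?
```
Trace:
  c=64
  c=64, result=4
  c=5, result=4
  c=5, result=29

Final answer: 29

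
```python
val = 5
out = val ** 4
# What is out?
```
Trace:
  val=5
  val=5, out=625

Final answer: 625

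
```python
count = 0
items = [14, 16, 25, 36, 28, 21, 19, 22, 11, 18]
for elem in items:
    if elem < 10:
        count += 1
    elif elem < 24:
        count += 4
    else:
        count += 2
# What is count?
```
Trace:
  count=0
  count=4, elem=14
  count=8, elem=16
  count=10, elem=25
  count=12, elem=36
  count=14, elem=28
  count=18, elem=21
  count=22, elem=19
  count=26, elem=22
  count=30, elem=11
  count=34, elem=18

Final answer: 34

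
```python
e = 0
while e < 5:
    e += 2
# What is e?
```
Trace:
  e=0
  e=2
  e=4
  e=6

Final answer: 6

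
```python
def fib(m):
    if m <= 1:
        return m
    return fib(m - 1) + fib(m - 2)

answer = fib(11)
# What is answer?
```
Call trace (a repeated sub-call is expanded the first time; later identical calls just restate its return value):
fib(m=11)
  fib(m=10)
    fib(m=9)
      fib(m=8)
        fib(m=7)
          fib(m=6)
            fib(m=5)
              fib(m=4)
                fib(m=3)
                  fib(m=2)
                    fib(m=1)
                    -> return 1
                    fib(m=0)
                    -> return 0
                  -> return 1
                  fib(m=1)
                  -> return 1
                -> return 2
                fib(m=2) -> return 1  (same call as traced above)
              -> return 3
              fib(m=3) -> return 2  (same call as traced above)
            -> return 5
            fib(m=4) -> return 3  (same call as traced above)
          -> return 8
          fib(m=5) -> return 5  (same call as traced above)
        -> return 13
        fib(m=6) -> return 8  (same call as traced above)
      -> return 21
      fib(m=7) -> return 13  (same call as traced above)
    -> return 34
    fib(m=8) -> return 21  (same call as traced above)
  -> return 55
  fib(m=9) -> return 34  (same call as traced above)
-> return 89

Final answer: 89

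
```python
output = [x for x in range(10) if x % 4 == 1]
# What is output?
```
Trace:
  x=0
  x=1
  x=2
  x=3
  x=4
  x=5
  x=6
  x=7
  x=8
  x=9
  output=[1, 5, 9]

Final answer: [1, 5, 9]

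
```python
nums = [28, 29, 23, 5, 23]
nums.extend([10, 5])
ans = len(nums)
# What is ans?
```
Trace:
  nums=[28, 29, 23, 5, 23]
  nums=[28, 29, 23, 5, 23, 10, 5]
  nums=[28, 29, 23, 5, 23, 10, 5], ans=7

Final answer: 7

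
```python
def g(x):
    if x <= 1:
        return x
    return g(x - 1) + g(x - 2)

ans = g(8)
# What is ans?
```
Call trace (a repeated sub-call is expanded the first time; later identical calls just restate its return value):
g(x=8)
  g(x=7)
    g(x=6)
      g(x=5)
        g(x=4)
          g(x=3)
            g(x=2)
              g(x=1)
              -> return 1
              g(x=0)
              -> return 0
            -> return 1
            g(x=1)
            -> return 1
          -> return 2
          g(x=2) -> return 1  (same call as traced above)
        -> return 3
        g(x=3) -> return 2  (same call as traced above)
      -> return 5
      g(x=4) -> return 3  (same call as traced above)
    -> return 8
    g(x=5) -> return 5  (same call as traced above)
  -> return 13
  g(x=6) -> return 8  (same call as traced above)
-> return 21

Final answer: 21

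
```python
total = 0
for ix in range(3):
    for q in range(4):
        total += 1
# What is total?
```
Trace:
  total=0
  total=1, ix=0, q=0
  total=2, ix=0, q=1
  total=3, ix=0, q=2
  total=4, ix=0, q=3
  total=5, ix=1, q=0
  total=6, ix=1, q=1
  total=7, ix=1, q=2
  total=8, ix=1, q=3
  total=9, ix=2, q=0
  total=10, ix=2, q=1
  total=11, ix=2, q=2
  total=12, ix=2, q=3

Final answer: 12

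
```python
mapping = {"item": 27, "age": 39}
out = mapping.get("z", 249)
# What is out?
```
Trace:
  mapping={'item': 27, 'age': 39}
  mapping={'item': 27, 'age': 39}, out=249

Final answer: 249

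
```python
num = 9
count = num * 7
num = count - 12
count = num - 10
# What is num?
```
Trace:
  num=9
  num=9, count=63
  num=51, count=63
  num=51, count=41

Final answer: 51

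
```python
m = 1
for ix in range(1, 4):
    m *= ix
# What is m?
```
Trace:
  m=1
  m=1, ix=1
  m=2, ix=2
  m=6, ix=3

Final answer: 6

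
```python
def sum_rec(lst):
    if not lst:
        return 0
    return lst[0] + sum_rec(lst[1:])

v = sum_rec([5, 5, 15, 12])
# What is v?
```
Call trace:
sum_rec(lst=[5, 5, 15, 12])
  sum_rec(lst=[5, 15, 12])
    sum_rec(lst=[15, 12])
      sum_rec(lst=[12])
        sum_rec(lst=[])
        -> return 0
      -> return 12
    -> return 27
  -> return 32
-> return 37

Final answer: 37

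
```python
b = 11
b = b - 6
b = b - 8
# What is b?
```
Trace:
  b=11
  b=5
  b=-3

Final answer: -3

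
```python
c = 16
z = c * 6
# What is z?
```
Trace:
  c=16
  c=16, z=96

Final answer: 96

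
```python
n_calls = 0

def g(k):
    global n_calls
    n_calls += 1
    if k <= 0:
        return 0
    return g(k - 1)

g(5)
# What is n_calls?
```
Call trace:
g(k=5)
  g(k=4)
    g(k=3)
      g(k=2)
        g(k=1)
          g(k=0)
          -> return 0
        -> return 0
      -> return 0
    -> return 0
  -> return 0
-> return 0

n_calls is incremented once per call. g is entered once for each k = 5, 4, 3, 2, 1, 0 (the k <= 0 call returns without recursing), i.e. 5 + 1 calls.
n_calls = 6

Final answer: 6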